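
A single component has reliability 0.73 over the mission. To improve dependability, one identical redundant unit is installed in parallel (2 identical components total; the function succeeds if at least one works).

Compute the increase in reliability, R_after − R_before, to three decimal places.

0.197

R_before = 0.73
R_after = 1 − (1 − 0.73)^2 = 0.927
ΔR = 0.927 − 0.73 = 0.197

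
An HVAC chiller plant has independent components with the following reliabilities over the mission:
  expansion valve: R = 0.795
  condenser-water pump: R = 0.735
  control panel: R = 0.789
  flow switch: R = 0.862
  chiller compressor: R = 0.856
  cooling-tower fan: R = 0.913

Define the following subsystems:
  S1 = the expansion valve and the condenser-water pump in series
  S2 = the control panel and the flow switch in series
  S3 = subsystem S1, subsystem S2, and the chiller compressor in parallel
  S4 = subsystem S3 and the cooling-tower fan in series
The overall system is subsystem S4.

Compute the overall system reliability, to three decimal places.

Series (expansion valve and condenser-water pump): 0.79500 × 0.73500 = 0.58433
Series (control panel and flow switch): 0.78900 × 0.86200 = 0.68012
Parallel ([0.58433], [0.68012], and chiller compressor): 1 − (1 − 0.58433)(1 − 0.68012)(1 − 0.85600) = 0.98085
Series ([0.98085] and cooling-tower fan): 0.98085 × 0.91300 = 0.896

0.896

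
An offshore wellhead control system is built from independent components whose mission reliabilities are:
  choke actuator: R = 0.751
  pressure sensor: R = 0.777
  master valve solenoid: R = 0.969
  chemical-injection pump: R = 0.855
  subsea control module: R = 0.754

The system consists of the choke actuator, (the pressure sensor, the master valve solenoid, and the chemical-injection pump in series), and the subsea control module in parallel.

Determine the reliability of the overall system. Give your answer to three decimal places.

0.978

Series (pressure sensor, master valve solenoid, and chemical-injection pump): 0.77700 × 0.96900 × 0.85500 = 0.64374
Parallel (choke actuator, [0.64374], and subsea control module): 1 − (1 − 0.75100)(1 − 0.64374)(1 − 0.75400) = 0.978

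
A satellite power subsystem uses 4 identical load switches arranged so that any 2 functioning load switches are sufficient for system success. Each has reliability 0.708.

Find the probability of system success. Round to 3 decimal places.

0.922

R = Σ_{i=2}^{4} C(4,i) p^i (1−p)^{4−i} with p = 0.708
C(4,2)·0.708^2·0.292^2 = 0.25644
C(4,3)·0.708^3·0.292^1 = 0.41452
C(4,4)·0.708^4·0.292^0 = 0.25127
Sum = 0.922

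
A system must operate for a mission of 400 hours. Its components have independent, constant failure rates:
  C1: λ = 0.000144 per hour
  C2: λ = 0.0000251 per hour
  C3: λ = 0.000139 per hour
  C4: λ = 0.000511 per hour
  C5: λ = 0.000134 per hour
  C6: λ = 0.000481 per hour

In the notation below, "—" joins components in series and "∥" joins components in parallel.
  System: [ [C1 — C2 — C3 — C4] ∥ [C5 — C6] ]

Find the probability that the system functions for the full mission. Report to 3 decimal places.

0.939

R(C1) = exp(−0.000144 × 400) = 0.94403
R(C2) = exp(−0.0000251 × 400) = 0.99001
R(C3) = exp(−0.000139 × 400) = 0.94592
R(C4) = exp(−0.000511 × 400) = 0.81514
R(C5) = exp(−0.000134 × 400) = 0.94781
R(C6) = exp(−0.000481 × 400) = 0.82498
Series (C1, C2, C3, and C4): 0.94403 × 0.99001 × 0.94592 × 0.81514 = 0.72063
Series (C5 and C6): 0.94781 × 0.82498 = 0.78192
Parallel ([0.72063] and [0.78192]): 1 − (1 − 0.72063)(1 − 0.78192) = 0.939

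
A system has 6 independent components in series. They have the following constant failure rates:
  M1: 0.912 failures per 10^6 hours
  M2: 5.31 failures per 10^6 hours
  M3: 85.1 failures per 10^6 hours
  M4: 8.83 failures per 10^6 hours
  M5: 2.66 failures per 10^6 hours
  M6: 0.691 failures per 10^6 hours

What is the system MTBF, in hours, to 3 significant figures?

9660

Series of exponential components: λ_sys = Σ λ_i
λ_sys = 0.000000912 + 0.00000531 + 0.0000851 + 0.00000883 + 0.00000266 + 0.000000691 = 1.0350e-04 /h
MTBF = 1 / λ_sys = 9660 h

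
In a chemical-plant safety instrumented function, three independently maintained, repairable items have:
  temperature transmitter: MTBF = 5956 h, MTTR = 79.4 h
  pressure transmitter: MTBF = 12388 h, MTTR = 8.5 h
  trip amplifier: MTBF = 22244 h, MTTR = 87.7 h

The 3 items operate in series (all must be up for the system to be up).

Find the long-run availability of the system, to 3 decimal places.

A(temperature transmitter) = MTBF/(MTBF+MTTR) = 5956/(5956+79.4) = 0.986844
A(pressure transmitter) = MTBF/(MTBF+MTTR) = 12388/(12388+8.5) = 0.999314
A(trip amplifier) = MTBF/(MTBF+MTTR) = 22244/(22244+87.7) = 0.996073
Series availability: 0.986844 × 0.999314 × 0.996073 = 0.982

0.982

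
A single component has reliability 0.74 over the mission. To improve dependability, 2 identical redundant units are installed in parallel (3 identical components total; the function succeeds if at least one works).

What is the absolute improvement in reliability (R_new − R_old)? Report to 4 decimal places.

R_before = 0.74
R_after = 1 − (1 − 0.74)^3 = 0.9824
ΔR = 0.9824 − 0.74 = 0.2424

0.2424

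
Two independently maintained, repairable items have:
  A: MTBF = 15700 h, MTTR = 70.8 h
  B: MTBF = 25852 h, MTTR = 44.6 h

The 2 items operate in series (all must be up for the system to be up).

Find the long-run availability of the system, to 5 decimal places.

A(A) = MTBF/(MTBF+MTTR) = 15700/(15700+70.8) = 0.995511
A(B) = MTBF/(MTBF+MTTR) = 25852/(25852+44.6) = 0.998278
Series availability: 0.995511 × 0.998278 = 0.99380

0.99380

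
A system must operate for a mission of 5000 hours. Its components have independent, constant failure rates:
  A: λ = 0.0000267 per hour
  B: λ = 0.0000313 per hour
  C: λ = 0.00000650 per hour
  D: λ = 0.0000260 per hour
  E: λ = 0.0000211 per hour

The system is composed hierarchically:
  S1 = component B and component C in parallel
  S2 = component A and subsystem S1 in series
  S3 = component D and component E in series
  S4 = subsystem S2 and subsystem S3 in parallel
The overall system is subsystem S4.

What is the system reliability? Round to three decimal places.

R(A) = exp(−0.0000267 × 5000) = 0.87503
R(B) = exp(−0.0000313 × 5000) = 0.85513
R(C) = exp(−0.00000650 × 5000) = 0.96802
R(D) = exp(−0.0000260 × 5000) = 0.87810
R(E) = exp(−0.0000211 × 5000) = 0.89987
Parallel (B and C): 1 − (1 − 0.85513)(1 − 0.96802) = 0.99537
Series (A and [0.99537]): 0.87503 × 0.99537 = 0.87098
Series (D and E): 0.87810 × 0.89987 = 0.79018
Parallel ([0.87098] and [0.79018]): 1 − (1 − 0.87098)(1 − 0.79018) = 0.973

0.973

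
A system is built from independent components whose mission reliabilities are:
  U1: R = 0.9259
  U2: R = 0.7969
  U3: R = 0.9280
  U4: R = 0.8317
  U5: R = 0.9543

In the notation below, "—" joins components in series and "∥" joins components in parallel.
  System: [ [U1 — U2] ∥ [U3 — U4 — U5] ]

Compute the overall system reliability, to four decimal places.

0.9309

Series (U1 and U2): 0.925900 × 0.796900 = 0.737850
Series (U3, U4, and U5): 0.928000 × 0.831700 × 0.954300 = 0.736546
Parallel ([0.737850] and [0.736546]): 1 − (1 − 0.737850)(1 − 0.736546) = 0.9309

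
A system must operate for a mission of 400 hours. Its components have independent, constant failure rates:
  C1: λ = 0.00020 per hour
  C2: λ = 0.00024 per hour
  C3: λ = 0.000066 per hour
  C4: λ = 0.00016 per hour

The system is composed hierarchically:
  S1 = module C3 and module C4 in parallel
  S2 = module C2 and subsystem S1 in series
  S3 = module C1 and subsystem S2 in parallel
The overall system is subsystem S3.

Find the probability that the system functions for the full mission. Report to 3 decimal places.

0.993

R(C1) = exp(−0.00020 × 400) = 0.92312
R(C2) = exp(−0.00024 × 400) = 0.90846
R(C3) = exp(−0.000066 × 400) = 0.97395
R(C4) = exp(−0.00016 × 400) = 0.93800
Parallel (C3 and C4): 1 − (1 − 0.97395)(1 − 0.93800) = 0.99838
Series (C2 and [0.99838]): 0.90846 × 0.99838 = 0.90699
Parallel (C1 and [0.90699]): 1 − (1 − 0.92312)(1 − 0.90699) = 0.993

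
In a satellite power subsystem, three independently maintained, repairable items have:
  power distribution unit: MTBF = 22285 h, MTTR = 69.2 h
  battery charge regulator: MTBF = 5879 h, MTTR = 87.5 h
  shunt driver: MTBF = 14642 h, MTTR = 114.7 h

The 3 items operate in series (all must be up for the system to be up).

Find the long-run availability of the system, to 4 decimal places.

0.9746

A(power distribution unit) = MTBF/(MTBF+MTTR) = 22285/(22285+69.2) = 0.996904
A(battery charge regulator) = MTBF/(MTBF+MTTR) = 5879/(5879+87.5) = 0.985335
A(shunt driver) = MTBF/(MTBF+MTTR) = 14642/(14642+114.7) = 0.992227
Series availability: 0.996904 × 0.985335 × 0.992227 = 0.9746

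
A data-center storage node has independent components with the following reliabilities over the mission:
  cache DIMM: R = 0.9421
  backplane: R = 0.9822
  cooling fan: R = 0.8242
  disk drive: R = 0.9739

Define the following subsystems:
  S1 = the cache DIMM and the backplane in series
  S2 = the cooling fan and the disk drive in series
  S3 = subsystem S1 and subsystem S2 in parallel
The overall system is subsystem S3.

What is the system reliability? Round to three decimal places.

Series (cache DIMM and backplane): 0.94210 × 0.98220 = 0.92533
Series (cooling fan and disk drive): 0.82420 × 0.97390 = 0.80269
Parallel ([0.92533] and [0.80269]): 1 − (1 − 0.92533)(1 − 0.80269) = 0.985

0.985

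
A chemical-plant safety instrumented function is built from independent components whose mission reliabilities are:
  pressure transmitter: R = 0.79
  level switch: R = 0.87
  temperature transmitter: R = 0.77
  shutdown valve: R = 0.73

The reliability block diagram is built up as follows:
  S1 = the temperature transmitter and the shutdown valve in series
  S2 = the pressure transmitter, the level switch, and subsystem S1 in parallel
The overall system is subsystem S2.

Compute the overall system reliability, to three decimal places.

0.988

Series (temperature transmitter and shutdown valve): 0.77000 × 0.73000 = 0.56210
Parallel (pressure transmitter, level switch, and [0.56210]): 1 − (1 − 0.79000)(1 − 0.87000)(1 − 0.56210) = 0.988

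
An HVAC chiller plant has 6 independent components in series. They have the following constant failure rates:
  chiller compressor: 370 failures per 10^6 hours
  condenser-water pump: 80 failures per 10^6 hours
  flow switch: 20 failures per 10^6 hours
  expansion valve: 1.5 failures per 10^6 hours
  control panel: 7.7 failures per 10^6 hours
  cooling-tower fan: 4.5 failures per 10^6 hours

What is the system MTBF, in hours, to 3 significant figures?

2070

Series of exponential components: λ_sys = Σ λ_i
λ_sys = 0.00037 + 0.000080 + 0.000020 + 0.0000015 + 0.0000077 + 0.0000045 = 4.8370e-04 /h
MTBF = 1 / λ_sys = 2070 h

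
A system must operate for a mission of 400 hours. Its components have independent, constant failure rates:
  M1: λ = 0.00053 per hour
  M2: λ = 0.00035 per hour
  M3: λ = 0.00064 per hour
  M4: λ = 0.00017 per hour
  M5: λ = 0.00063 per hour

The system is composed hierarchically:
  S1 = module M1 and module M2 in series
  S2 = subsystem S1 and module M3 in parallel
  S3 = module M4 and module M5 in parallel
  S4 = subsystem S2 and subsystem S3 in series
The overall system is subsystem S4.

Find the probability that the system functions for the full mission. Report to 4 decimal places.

0.9193

R(M1) = exp(−0.00053 × 400) = 0.808965
R(M2) = exp(−0.00035 × 400) = 0.869358
R(M3) = exp(−0.00064 × 400) = 0.774142
R(M4) = exp(−0.00017 × 400) = 0.934260
R(M5) = exp(−0.00063 × 400) = 0.777245
Series (M1 and M2): 0.808965 × 0.869358 = 0.703280
Parallel ([0.703280] and M3): 1 − (1 − 0.703280)(1 − 0.774142) = 0.932983
Parallel (M4 and M5): 1 − (1 − 0.934260)(1 − 0.777245) = 0.985356
Series ([0.932983] and [0.985356]): 0.932983 × 0.985356 = 0.9193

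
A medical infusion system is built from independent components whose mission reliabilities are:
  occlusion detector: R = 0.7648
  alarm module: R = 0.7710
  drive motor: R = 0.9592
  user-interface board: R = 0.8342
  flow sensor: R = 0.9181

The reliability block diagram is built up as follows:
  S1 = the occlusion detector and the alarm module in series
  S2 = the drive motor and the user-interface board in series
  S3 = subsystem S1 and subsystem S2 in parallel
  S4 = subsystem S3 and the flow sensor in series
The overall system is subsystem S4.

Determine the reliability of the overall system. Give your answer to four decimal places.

0.8428

Series (occlusion detector and alarm module): 0.764800 × 0.771000 = 0.589661
Series (drive motor and user-interface board): 0.959200 × 0.834200 = 0.800165
Parallel ([0.589661] and [0.800165]): 1 − (1 − 0.589661)(1 − 0.800165) = 0.918000
Series ([0.918000] and flow sensor): 0.918000 × 0.918100 = 0.8428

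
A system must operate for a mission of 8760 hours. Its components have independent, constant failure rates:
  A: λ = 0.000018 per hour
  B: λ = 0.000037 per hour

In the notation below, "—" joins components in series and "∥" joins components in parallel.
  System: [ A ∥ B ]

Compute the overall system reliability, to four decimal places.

0.9596

R(A) = exp(−0.000018 × 8760) = 0.854123
R(B) = exp(−0.000037 × 8760) = 0.723163
Parallel (A and B): 1 − (1 − 0.854123)(1 − 0.723163) = 0.9596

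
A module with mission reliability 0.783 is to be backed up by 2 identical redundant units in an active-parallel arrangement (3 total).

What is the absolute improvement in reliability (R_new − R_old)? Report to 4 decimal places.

R_before = 0.783
R_after = 1 − (1 − 0.783)^3 = 0.9898
ΔR = 0.9898 − 0.783 = 0.2068

0.2068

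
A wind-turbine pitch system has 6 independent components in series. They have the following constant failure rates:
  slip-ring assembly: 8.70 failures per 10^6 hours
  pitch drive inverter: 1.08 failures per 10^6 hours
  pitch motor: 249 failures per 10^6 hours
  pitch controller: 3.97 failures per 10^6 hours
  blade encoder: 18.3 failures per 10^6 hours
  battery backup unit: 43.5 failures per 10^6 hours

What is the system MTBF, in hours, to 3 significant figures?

Series of exponential components: λ_sys = Σ λ_i
λ_sys = 0.00000870 + 0.00000108 + 0.000249 + 0.00000397 + 0.0000183 + 0.0000435 = 3.2455e-04 /h
MTBF = 1 / λ_sys = 3080 h

3080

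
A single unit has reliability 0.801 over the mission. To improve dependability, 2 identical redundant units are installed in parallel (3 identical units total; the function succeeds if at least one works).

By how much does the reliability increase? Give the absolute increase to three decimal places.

0.191

R_before = 0.801
R_after = 1 − (1 − 0.801)^3 = 0.992
ΔR = 0.992 − 0.801 = 0.191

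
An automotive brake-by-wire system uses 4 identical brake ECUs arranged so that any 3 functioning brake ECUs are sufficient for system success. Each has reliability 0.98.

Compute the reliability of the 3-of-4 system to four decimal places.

0.9977

R = Σ_{i=3}^{4} C(4,i) p^i (1−p)^{4−i} with p = 0.98
C(4,3)·0.98^3·0.02^1 = 0.075295
C(4,4)·0.98^4·0.02^0 = 0.922368
Sum = 0.9977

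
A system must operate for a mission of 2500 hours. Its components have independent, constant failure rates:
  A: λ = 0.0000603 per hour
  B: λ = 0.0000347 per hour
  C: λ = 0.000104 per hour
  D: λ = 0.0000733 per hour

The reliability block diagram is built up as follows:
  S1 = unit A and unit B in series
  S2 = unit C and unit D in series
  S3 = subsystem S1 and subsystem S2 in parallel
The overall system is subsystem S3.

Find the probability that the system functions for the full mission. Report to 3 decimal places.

0.924

R(A) = exp(−0.0000603 × 2500) = 0.86006
R(B) = exp(−0.0000347 × 2500) = 0.91691
R(C) = exp(−0.000104 × 2500) = 0.77105
R(D) = exp(−0.0000733 × 2500) = 0.83256
Series (A and B): 0.86006 × 0.91691 = 0.78860
Series (C and D): 0.77105 × 0.83256 = 0.64195
Parallel ([0.78860] and [0.64195]): 1 − (1 − 0.78860)(1 − 0.64195) = 0.924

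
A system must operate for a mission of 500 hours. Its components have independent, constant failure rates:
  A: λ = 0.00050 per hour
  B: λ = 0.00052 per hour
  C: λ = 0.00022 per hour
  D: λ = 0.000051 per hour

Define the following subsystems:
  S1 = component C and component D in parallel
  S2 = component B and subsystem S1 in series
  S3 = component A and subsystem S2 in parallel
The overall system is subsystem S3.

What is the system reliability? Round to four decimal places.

R(A) = exp(−0.00050 × 500) = 0.778801
R(B) = exp(−0.00052 × 500) = 0.771052
R(C) = exp(−0.00022 × 500) = 0.895834
R(D) = exp(−0.000051 × 500) = 0.974822
Parallel (C and D): 1 − (1 − 0.895834)(1 − 0.974822) = 0.997377
Series (B and [0.997377]): 0.771052 × 0.997377 = 0.769030
Parallel (A and [0.769030]): 1 − (1 − 0.778801)(1 − 0.769030) = 0.9489

0.9489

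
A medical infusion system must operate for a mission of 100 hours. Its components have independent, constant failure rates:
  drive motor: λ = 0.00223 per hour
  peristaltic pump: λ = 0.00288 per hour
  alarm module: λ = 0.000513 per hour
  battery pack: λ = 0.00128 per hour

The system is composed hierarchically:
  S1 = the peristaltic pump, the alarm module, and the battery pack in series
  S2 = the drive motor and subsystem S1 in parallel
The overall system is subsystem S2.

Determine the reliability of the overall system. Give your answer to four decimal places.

0.9254

R(drive motor) = exp(−0.00223 × 100) = 0.800115
R(peristaltic pump) = exp(−0.00288 × 100) = 0.749762
R(alarm module) = exp(−0.000513 × 100) = 0.949994
R(battery pack) = exp(−0.00128 × 100) = 0.879853
Series (peristaltic pump, alarm module, and battery pack): 0.749762 × 0.949994 × 0.879853 = 0.626692
Parallel (drive motor and [0.626692]): 1 − (1 − 0.800115)(1 − 0.626692) = 0.9254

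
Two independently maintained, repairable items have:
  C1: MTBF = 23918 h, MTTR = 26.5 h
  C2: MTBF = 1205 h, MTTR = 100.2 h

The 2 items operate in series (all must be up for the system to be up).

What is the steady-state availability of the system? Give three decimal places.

0.922

A(C1) = MTBF/(MTBF+MTTR) = 23918/(23918+26.5) = 0.998893
A(C2) = MTBF/(MTBF+MTTR) = 1205/(1205+100.2) = 0.923230
Series availability: 0.998893 × 0.923230 = 0.922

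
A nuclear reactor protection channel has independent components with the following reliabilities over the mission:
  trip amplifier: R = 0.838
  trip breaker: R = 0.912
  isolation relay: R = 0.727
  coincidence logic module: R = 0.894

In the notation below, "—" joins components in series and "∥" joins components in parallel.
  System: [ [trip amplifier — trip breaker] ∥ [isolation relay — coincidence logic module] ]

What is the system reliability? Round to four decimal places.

Series (trip amplifier and trip breaker): 0.838000 × 0.912000 = 0.764256
Series (isolation relay and coincidence logic module): 0.727000 × 0.894000 = 0.649938
Parallel ([0.764256] and [0.649938]): 1 − (1 − 0.764256)(1 − 0.649938) = 0.9175

0.9175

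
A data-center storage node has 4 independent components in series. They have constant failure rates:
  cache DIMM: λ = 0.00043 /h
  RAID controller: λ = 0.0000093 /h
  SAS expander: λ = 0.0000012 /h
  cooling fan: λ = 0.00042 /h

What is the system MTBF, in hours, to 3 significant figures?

1160

Series of exponential components: λ_sys = Σ λ_i
λ_sys = 0.00043 + 0.0000093 + 0.0000012 + 0.00042 = 8.6050e-04 /h
MTBF = 1 / λ_sys = 1160 h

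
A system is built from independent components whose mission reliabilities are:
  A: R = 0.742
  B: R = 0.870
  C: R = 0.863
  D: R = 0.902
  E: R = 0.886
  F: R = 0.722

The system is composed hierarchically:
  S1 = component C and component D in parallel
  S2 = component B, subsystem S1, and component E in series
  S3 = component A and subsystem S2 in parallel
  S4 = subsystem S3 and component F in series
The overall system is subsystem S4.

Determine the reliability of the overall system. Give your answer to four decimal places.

0.6774

Parallel (C and D): 1 − (1 − 0.863000)(1 − 0.902000) = 0.986574
Series (B, [0.986574], and E): 0.870000 × 0.986574 × 0.886000 = 0.760471
Parallel (A and [0.760471]): 1 − (1 − 0.742000)(1 − 0.760471) = 0.938202
Series ([0.938202] and F): 0.938202 × 0.722000 = 0.6774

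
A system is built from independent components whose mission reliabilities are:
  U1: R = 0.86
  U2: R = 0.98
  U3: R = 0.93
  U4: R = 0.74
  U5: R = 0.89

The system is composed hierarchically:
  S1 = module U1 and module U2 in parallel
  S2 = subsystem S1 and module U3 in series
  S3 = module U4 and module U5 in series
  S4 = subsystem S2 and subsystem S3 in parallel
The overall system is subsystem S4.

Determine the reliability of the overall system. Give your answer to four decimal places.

0.9752

Parallel (U1 and U2): 1 − (1 − 0.860000)(1 − 0.980000) = 0.997200
Series ([0.997200] and U3): 0.997200 × 0.930000 = 0.927396
Series (U4 and U5): 0.740000 × 0.890000 = 0.658600
Parallel ([0.927396] and [0.658600]): 1 − (1 − 0.927396)(1 − 0.658600) = 0.9752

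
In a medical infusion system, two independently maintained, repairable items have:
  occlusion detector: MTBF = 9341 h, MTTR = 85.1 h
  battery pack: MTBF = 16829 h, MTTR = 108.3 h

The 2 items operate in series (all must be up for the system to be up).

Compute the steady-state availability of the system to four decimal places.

A(occlusion detector) = MTBF/(MTBF+MTTR) = 9341/(9341+85.1) = 0.990972
A(battery pack) = MTBF/(MTBF+MTTR) = 16829/(16829+108.3) = 0.993606
Series availability: 0.990972 × 0.993606 = 0.9846

0.9846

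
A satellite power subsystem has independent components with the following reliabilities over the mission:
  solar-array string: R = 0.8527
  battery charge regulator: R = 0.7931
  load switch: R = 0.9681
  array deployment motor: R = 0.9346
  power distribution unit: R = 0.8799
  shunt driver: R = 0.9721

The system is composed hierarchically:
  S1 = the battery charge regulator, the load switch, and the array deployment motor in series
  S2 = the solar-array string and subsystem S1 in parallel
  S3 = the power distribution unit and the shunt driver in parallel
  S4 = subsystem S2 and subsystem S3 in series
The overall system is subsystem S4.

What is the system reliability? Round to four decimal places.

Series (battery charge regulator, load switch, and array deployment motor): 0.793100 × 0.968100 × 0.934600 = 0.717586
Parallel (solar-array string and [0.717586]): 1 − (1 − 0.852700)(1 − 0.717586) = 0.958400
Parallel (power distribution unit and shunt driver): 1 − (1 − 0.879900)(1 − 0.972100) = 0.996649
Series ([0.958400] and [0.996649]): 0.958400 × 0.996649 = 0.9552

0.9552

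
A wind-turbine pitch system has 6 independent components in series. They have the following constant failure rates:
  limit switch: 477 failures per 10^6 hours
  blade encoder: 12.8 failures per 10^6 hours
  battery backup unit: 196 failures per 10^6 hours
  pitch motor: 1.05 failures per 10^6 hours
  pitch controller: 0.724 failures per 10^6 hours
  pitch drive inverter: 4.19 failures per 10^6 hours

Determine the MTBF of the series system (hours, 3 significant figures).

1450

Series of exponential components: λ_sys = Σ λ_i
λ_sys = 0.000477 + 0.0000128 + 0.000196 + 0.00000105 + 0.000000724 + 0.00000419 = 6.9176e-04 /h
MTBF = 1 / λ_sys = 1450 h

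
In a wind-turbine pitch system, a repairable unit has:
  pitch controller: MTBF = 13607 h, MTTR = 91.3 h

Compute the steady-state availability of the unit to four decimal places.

0.9933

A(pitch controller) = MTBF/(MTBF+MTTR) = 13607/(13607+91.3) = 0.9933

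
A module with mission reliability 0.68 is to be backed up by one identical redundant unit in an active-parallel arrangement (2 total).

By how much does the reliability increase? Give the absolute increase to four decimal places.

0.2176

R_before = 0.68
R_after = 1 − (1 − 0.68)^2 = 0.8976
ΔR = 0.8976 − 0.68 = 0.2176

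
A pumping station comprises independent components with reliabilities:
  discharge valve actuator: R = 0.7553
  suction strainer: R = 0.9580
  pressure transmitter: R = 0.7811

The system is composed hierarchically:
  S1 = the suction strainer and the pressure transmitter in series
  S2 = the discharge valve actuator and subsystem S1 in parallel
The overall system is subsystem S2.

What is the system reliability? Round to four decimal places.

0.9384

Series (suction strainer and pressure transmitter): 0.958000 × 0.781100 = 0.748294
Parallel (discharge valve actuator and [0.748294]): 1 − (1 − 0.755300)(1 − 0.748294) = 0.9384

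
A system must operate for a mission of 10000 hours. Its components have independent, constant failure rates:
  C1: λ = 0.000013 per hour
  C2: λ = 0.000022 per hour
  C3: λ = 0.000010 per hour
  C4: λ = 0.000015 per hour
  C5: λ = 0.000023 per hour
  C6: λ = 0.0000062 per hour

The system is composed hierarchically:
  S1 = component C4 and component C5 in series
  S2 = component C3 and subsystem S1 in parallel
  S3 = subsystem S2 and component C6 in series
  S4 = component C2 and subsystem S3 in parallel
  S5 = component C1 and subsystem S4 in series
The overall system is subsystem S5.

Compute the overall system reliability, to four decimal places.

0.8628

R(C1) = exp(−0.000013 × 10000) = 0.878095
R(C2) = exp(−0.000022 × 10000) = 0.802519
R(C3) = exp(−0.000010 × 10000) = 0.904837
R(C4) = exp(−0.000015 × 10000) = 0.860708
R(C5) = exp(−0.000023 × 10000) = 0.794534
R(C6) = exp(−0.0000062 × 10000) = 0.939883
Series (C4 and C5): 0.860708 × 0.794534 = 0.683862
Parallel (C3 and [0.683862]): 1 − (1 − 0.904837)(1 − 0.683862) = 0.969915
Series ([0.969915] and C6): 0.969915 × 0.939883 = 0.911607
Parallel (C2 and [0.911607]): 1 − (1 − 0.802519)(1 − 0.911607) = 0.982544
Series (C1 and [0.982544]): 0.878095 × 0.982544 = 0.8628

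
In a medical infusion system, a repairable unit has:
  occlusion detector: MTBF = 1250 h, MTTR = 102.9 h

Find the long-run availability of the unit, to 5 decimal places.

A(occlusion detector) = MTBF/(MTBF+MTTR) = 1250/(1250+102.9) = 0.92394

0.92394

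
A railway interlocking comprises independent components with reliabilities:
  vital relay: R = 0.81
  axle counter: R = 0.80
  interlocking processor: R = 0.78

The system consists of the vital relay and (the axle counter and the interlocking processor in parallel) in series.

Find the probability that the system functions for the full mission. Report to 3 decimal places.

0.774

Parallel (axle counter and interlocking processor): 1 − (1 − 0.80000)(1 − 0.78000) = 0.95600
Series (vital relay and [0.95600]): 0.81000 × 0.95600 = 0.774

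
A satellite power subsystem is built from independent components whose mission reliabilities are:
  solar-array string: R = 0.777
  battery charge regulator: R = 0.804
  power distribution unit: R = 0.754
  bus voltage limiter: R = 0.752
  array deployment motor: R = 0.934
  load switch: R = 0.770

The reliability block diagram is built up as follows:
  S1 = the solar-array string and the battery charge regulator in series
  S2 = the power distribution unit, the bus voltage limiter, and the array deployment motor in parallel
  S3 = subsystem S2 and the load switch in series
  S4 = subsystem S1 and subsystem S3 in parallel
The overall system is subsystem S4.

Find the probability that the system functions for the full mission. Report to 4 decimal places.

Series (solar-array string and battery charge regulator): 0.777000 × 0.804000 = 0.624708
Parallel (power distribution unit, bus voltage limiter, and array deployment motor): 1 − (1 − 0.754000)(1 − 0.752000)(1 − 0.934000) = 0.995973
Series ([0.995973] and load switch): 0.995973 × 0.770000 = 0.766899
Parallel ([0.624708] and [0.766899]): 1 − (1 − 0.624708)(1 − 0.766899) = 0.9125

0.9125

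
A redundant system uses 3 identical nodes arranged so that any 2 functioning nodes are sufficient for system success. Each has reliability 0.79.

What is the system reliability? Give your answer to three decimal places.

R = Σ_{i=2}^{3} C(3,i) p^i (1−p)^{3−i} with p = 0.79
C(3,2)·0.79^2·0.21^1 = 0.39318
C(3,3)·0.79^3·0.21^0 = 0.49304
Sum = 0.886

0.886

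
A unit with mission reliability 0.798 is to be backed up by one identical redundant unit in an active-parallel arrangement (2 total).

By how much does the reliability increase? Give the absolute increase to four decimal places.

0.1612

R_before = 0.798
R_after = 1 − (1 − 0.798)^2 = 0.9592
ΔR = 0.9592 − 0.798 = 0.1612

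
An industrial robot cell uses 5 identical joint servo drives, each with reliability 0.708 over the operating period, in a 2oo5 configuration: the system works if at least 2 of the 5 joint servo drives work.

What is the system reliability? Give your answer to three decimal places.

R = Σ_{i=2}^{5} C(5,i) p^i (1−p)^{5−i} with p = 0.708
C(5,2)·0.708^2·0.292^3 = 0.12480
C(5,3)·0.708^3·0.292^2 = 0.30260
C(5,4)·0.708^4·0.292^1 = 0.36685
C(5,5)·0.708^5·0.292^0 = 0.17790
Sum = 0.972

0.972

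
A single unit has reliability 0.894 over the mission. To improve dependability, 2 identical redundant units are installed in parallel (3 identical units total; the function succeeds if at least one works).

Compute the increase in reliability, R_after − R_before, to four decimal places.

R_before = 0.894
R_after = 1 − (1 − 0.894)^3 = 0.9988
ΔR = 0.9988 − 0.894 = 0.1048

0.1048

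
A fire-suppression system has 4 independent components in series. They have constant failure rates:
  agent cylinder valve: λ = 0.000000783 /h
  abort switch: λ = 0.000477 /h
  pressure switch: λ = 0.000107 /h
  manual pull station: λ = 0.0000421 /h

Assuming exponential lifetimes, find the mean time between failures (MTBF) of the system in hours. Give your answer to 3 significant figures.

Series of exponential components: λ_sys = Σ λ_i
λ_sys = 0.000000783 + 0.000477 + 0.000107 + 0.0000421 = 6.2688e-04 /h
MTBF = 1 / λ_sys = 1600 h

1600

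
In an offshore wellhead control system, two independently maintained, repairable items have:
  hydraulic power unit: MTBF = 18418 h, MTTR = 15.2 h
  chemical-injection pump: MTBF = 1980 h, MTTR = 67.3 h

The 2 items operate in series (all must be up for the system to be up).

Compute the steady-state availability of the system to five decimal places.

0.96633

A(hydraulic power unit) = MTBF/(MTBF+MTTR) = 18418/(18418+15.2) = 0.999175
A(chemical-injection pump) = MTBF/(MTBF+MTTR) = 1980/(1980+67.3) = 0.967127
Series availability: 0.999175 × 0.967127 = 0.96633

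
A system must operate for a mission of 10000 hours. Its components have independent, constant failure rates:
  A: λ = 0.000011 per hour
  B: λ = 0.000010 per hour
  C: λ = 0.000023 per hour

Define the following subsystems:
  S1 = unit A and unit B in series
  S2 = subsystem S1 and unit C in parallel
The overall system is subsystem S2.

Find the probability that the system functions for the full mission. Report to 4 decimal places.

R(A) = exp(−0.000011 × 10000) = 0.895834
R(B) = exp(−0.000010 × 10000) = 0.904837
R(C) = exp(−0.000023 × 10000) = 0.794534
Series (A and B): 0.895834 × 0.904837 = 0.810584
Parallel ([0.810584] and C): 1 − (1 − 0.810584)(1 − 0.794534) = 0.9611

0.9611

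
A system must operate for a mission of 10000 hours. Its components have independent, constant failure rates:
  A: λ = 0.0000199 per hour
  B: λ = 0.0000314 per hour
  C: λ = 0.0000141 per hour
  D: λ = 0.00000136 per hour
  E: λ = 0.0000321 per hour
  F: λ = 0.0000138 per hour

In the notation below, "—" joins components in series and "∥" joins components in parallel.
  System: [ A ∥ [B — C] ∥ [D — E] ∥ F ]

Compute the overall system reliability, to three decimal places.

0.998

R(A) = exp(−0.0000199 × 10000) = 0.81955
R(B) = exp(−0.0000314 × 10000) = 0.73052
R(C) = exp(−0.0000141 × 10000) = 0.86849
R(D) = exp(−0.00000136 × 10000) = 0.98649
R(E) = exp(−0.0000321 × 10000) = 0.72542
R(F) = exp(−0.0000138 × 10000) = 0.87110
Series (B and C): 0.73052 × 0.86849 = 0.63445
Series (D and E): 0.98649 × 0.72542 = 0.71562
Parallel (A, [0.63445], [0.71562], and F): 1 − (1 − 0.81955)(1 − 0.63445)(1 − 0.71562)(1 − 0.87110) = 0.998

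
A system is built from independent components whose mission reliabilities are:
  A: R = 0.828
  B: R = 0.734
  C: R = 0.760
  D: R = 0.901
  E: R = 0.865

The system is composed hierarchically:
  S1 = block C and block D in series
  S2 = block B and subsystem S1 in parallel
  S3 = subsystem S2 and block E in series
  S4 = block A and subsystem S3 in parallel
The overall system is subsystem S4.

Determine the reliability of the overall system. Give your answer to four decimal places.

Series (C and D): 0.760000 × 0.901000 = 0.684760
Parallel (B and [0.684760]): 1 − (1 − 0.734000)(1 − 0.684760) = 0.916146
Series ([0.916146] and E): 0.916146 × 0.865000 = 0.792466
Parallel (A and [0.792466]): 1 − (1 − 0.828000)(1 − 0.792466) = 0.9643

0.9643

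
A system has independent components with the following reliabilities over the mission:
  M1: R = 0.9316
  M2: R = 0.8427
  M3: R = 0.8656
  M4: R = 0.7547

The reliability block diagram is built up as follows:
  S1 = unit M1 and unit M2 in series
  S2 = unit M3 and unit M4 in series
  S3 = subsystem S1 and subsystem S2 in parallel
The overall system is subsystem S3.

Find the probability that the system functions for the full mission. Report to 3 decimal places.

0.925

Series (M1 and M2): 0.93160 × 0.84270 = 0.78506
Series (M3 and M4): 0.86560 × 0.75470 = 0.65327
Parallel ([0.78506] and [0.65327]): 1 − (1 − 0.78506)(1 − 0.65327) = 0.925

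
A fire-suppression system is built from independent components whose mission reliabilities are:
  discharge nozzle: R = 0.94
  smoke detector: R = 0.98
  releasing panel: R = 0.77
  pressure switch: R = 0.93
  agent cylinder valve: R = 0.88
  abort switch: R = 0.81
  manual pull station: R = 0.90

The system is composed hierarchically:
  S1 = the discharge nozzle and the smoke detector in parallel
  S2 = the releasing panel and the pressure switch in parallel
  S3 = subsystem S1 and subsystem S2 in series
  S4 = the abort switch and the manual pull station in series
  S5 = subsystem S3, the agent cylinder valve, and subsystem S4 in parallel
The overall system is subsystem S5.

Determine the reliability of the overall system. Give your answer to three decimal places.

Parallel (discharge nozzle and smoke detector): 1 − (1 − 0.94000)(1 − 0.98000) = 0.99880
Parallel (releasing panel and pressure switch): 1 − (1 − 0.77000)(1 − 0.93000) = 0.98390
Series ([0.99880] and [0.98390]): 0.99880 × 0.98390 = 0.98272
Series (abort switch and manual pull station): 0.81000 × 0.90000 = 0.72900
Parallel ([0.98272], agent cylinder valve, and [0.72900]): 1 − (1 − 0.98272)(1 − 0.88000)(1 − 0.72900) = 0.999

0.999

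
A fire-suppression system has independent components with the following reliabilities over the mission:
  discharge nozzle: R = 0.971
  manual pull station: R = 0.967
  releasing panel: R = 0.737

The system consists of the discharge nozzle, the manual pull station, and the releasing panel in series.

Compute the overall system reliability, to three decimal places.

0.692

Series (discharge nozzle, manual pull station, and releasing panel): 0.97100 × 0.96700 × 0.73700 = 0.692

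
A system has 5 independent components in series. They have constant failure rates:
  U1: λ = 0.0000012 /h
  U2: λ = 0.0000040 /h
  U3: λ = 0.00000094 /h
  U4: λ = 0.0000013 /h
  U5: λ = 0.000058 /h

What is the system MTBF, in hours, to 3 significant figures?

15300

Series of exponential components: λ_sys = Σ λ_i
λ_sys = 0.0000012 + 0.0000040 + 0.00000094 + 0.0000013 + 0.000058 = 6.5440e-05 /h
MTBF = 1 / λ_sys = 15300 h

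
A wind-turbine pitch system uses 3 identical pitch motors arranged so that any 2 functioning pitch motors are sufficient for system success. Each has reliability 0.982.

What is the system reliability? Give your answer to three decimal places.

0.999

R = Σ_{i=2}^{3} C(3,i) p^i (1−p)^{3−i} with p = 0.982
C(3,2)·0.982^2·0.018^1 = 0.05207
C(3,3)·0.982^3·0.018^0 = 0.94697
Sum = 0.999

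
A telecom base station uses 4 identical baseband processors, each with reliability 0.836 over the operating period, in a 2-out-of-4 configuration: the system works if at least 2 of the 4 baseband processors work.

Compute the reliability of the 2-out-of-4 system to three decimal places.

R = Σ_{i=2}^{4} C(4,i) p^i (1−p)^{4−i} with p = 0.836
C(4,2)·0.836^2·0.164^2 = 0.11279
C(4,3)·0.836^3·0.164^1 = 0.38329
C(4,4)·0.836^4·0.164^0 = 0.48846
Sum = 0.985

0.985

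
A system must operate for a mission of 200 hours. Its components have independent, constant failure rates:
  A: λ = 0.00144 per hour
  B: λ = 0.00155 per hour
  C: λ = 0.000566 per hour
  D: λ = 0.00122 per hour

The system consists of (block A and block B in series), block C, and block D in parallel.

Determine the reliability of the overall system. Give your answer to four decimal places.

0.9896

R(A) = exp(−0.00144 × 200) = 0.749762
R(B) = exp(−0.00155 × 200) = 0.733447
R(C) = exp(−0.000566 × 200) = 0.892972
R(D) = exp(−0.00122 × 200) = 0.783488
Series (A and B): 0.749762 × 0.733447 = 0.549911
Parallel ([0.549911], C, and D): 1 − (1 − 0.549911)(1 − 0.892972)(1 − 0.783488) = 0.9896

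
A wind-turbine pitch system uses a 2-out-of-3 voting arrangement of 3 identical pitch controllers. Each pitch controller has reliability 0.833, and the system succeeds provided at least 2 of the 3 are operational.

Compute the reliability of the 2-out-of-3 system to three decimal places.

0.926

R = Σ_{i=2}^{3} C(3,i) p^i (1−p)^{3−i} with p = 0.833
C(3,2)·0.833^2·0.167^1 = 0.34764
C(3,3)·0.833^3·0.167^0 = 0.57801
Sum = 0.926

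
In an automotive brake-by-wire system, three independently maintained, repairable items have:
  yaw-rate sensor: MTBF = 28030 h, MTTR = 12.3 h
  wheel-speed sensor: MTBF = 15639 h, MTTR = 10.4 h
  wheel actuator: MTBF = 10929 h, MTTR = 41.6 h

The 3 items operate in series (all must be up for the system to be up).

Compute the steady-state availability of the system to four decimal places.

0.9951

A(yaw-rate sensor) = MTBF/(MTBF+MTTR) = 28030/(28030+12.3) = 0.999561
A(wheel-speed sensor) = MTBF/(MTBF+MTTR) = 15639/(15639+10.4) = 0.999335
A(wheel actuator) = MTBF/(MTBF+MTTR) = 10929/(10929+41.6) = 0.996208
Series availability: 0.999561 × 0.999335 × 0.996208 = 0.9951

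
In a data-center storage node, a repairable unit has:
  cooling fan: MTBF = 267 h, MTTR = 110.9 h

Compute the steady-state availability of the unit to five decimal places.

A(cooling fan) = MTBF/(MTBF+MTTR) = 267/(267+110.9) = 0.70654

0.70654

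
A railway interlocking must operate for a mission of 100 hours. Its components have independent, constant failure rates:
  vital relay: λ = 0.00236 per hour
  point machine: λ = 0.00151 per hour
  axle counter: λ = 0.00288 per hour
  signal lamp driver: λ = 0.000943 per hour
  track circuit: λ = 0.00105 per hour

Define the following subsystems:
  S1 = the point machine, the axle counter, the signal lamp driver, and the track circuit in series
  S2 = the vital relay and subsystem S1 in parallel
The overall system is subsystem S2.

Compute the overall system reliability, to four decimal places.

0.9008

R(vital relay) = exp(−0.00236 × 100) = 0.789781
R(point machine) = exp(−0.00151 × 100) = 0.859848
R(axle counter) = exp(−0.00288 × 100) = 0.749762
R(signal lamp driver) = exp(−0.000943 × 100) = 0.910010
R(track circuit) = exp(−0.00105 × 100) = 0.900325
Series (point machine, axle counter, signal lamp driver, and track circuit): 0.859848 × 0.749762 × 0.910010 × 0.900325 = 0.528190
Parallel (vital relay and [0.528190]): 1 − (1 − 0.789781)(1 − 0.528190) = 0.9008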